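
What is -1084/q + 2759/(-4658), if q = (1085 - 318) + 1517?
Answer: -2837707/2659718 ≈ -1.0669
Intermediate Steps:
q = 2284 (q = 767 + 1517 = 2284)
-1084/q + 2759/(-4658) = -1084/2284 + 2759/(-4658) = -1084*1/2284 + 2759*(-1/4658) = -271/571 - 2759/4658 = -2837707/2659718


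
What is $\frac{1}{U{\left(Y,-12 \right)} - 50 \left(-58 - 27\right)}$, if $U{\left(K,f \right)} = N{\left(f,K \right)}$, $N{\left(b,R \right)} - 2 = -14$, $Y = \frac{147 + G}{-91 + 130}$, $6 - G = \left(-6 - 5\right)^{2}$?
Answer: $\frac{1}{4238} \approx 0.00023596$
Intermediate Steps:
$G = -115$ ($G = 6 - \left(-6 - 5\right)^{2} = 6 - \left(-11\right)^{2} = 6 - 121 = -115$)
$Y = \frac{32}{39}$ ($Y = \frac{147 - 115}{-91 + 130} = \frac{32}{39} \approx 0.82051$)
$N{\left(b,R \right)} = -12$ ($N{\left(b,R \right)} = 2 - 14 = -12$)
$U{\left(K,f \right)} = -12$
$\frac{1}{U{\left(Y,-12 \right)} - 50 \left(-58 - 27\right)} = \frac{1}{-12 - 50 \left(-58 - 27\right)} = \frac{1}{-12 - -4250} = \frac{1}{-12 + 4250} = \frac{1}{4238}$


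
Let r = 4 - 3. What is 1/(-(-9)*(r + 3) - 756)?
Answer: -1/720 ≈ -0.0013889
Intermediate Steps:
r = 1
1/(-(-9)*(r + 3) - 756) = 1/(-(-9)*(1 + 3) - 756) = 1/(-(-9)*4 - 756) = 1/(-9*(-4) - 756) = 1/(36 - 756) = 1/(-720) = -1/720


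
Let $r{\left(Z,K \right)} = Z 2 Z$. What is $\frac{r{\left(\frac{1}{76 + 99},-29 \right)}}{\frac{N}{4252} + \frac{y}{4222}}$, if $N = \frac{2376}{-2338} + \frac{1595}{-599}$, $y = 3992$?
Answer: $\frac{1795786814152}{25976197653940625} \approx 6.9132 \cdot 10^{-5}$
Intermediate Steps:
$N = - \frac{2576167}{700231}$ ($N = 2376 \left(- \frac{1}{2338}\right) + 1595 \left(- \frac{1}{599}\right) = - \frac{1188}{1169} - \frac{1595}{599} = - \frac{2576167}{700231} \approx -3.679$)
$r{\left(Z,K \right)} = 2 Z^{2}$ ($r{\left(Z,K \right)} = 2 Z Z = 2 Z^{2}$)
$\frac{r{\left(\frac{1}{76 + 99},-29 \right)}}{\frac{N}{4252} + \frac{y}{4222}} = \frac{2 \left(\frac{1}{76 + 99}\right)^{2}}{- \frac{2576167}{700231 \cdot 4252} + \frac{3992}{4222}} = \frac{2 \left(\frac{1}{175}\right)^{2}}{\left(- \frac{2576167}{700231}\right) \frac{1}{4252} + 3992 \cdot \frac{1}{4222}} = \frac{2 \left(\frac{1}{175}\right)^{2}}{- \frac{2576167}{2977382212} + \frac{1996}{2111}} = \frac{2 \cdot \frac{1}{30625}}{\frac{5937416606615}{6285253849532}} = \frac{2}{30625} \cdot \frac{6285253849532}{5937416606615} = \frac{1795786814152}{25976197653940625}$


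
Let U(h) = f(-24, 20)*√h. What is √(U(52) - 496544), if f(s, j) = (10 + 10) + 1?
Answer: √(-496544 + 42*√13) ≈ 704.55*I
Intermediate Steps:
f(s, j) = 21 (f(s, j) = 20 + 1 = 21)
U(h) = 21*√h
√(U(52) - 496544) = √(21*√52 - 496544) = √(21*(2*√13) - 496544) = √(42*√13 - 496544) = √(-496544 + 42*√13)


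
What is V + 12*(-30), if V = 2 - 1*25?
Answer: -383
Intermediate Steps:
V = -23 (V = 2 - 25 = -23)
V + 12*(-30) = -23 + 12*(-30) = -23 - 360 = -383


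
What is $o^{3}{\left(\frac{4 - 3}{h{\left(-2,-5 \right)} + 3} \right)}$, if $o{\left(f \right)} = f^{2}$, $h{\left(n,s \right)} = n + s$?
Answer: $\frac{1}{4096} \approx 0.00024414$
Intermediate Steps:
$o^{3}{\left(\frac{4 - 3}{h{\left(-2,-5 \right)} + 3} \right)} = \left(\left(\frac{4 - 3}{\left(-2 - 5\right) + 3}\right)^{2}\right)^{3} = \left(\left(1 \frac{1}{-7 + 3}\right)^{2}\right)^{3} = \left(\left(1 \frac{1}{-4}\right)^{2}\right)^{3} = \left(\left(1 \left(- \frac{1}{4}\right)\right)^{2}\right)^{3} = \left(\left(- \frac{1}{4}\right)^{2}\right)^{3} = \left(\frac{1}{16}\right)^{3} = \frac{1}{4096}$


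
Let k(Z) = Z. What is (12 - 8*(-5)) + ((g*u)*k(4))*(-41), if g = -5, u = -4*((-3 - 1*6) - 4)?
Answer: 42692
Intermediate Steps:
u = 52 (u = -4*((-3 - 6) - 4) = -4*(-9 - 4) = -4*(-13) = 52)
(12 - 8*(-5)) + ((g*u)*k(4))*(-41) = (12 - 8*(-5)) + (-5*52*4)*(-41) = (12 + 40) - 260*4*(-41) = 52 - 1040*(-41) = 52 + 42640 = 42692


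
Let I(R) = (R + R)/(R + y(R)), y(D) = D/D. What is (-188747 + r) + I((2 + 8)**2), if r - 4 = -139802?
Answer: -33182845/101 ≈ -3.2854e+5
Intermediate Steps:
r = -139798 (r = 4 - 139802 = -139798)
y(D) = 1
I(R) = 2*R/(1 + R) (I(R) = (R + R)/(R + 1) = (2*R)/(1 + R) = 2*R/(1 + R))
(-188747 + r) + I((2 + 8)**2) = (-188747 - 139798) + 2*(2 + 8)**2/(1 + (2 + 8)**2) = -328545 + 2*10**2/(1 + 10**2) = -328545 + 2*100/(1 + 100) = -328545 + 2*100/101 = -328545 + 2*100*(1/101) = -328545 + 200/101 = -33182845/101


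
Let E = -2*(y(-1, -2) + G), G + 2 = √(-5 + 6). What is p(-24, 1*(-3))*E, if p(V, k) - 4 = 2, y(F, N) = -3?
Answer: 48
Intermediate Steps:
p(V, k) = 6 (p(V, k) = 4 + 2 = 6)
G = -1 (G = -2 + √(-5 + 6) = -2 + √1 = -2 + 1 = -1)
E = 8 (E = -2*(-3 - 1) = -2*(-4) = 8)
p(-24, 1*(-3))*E = 6*8 = 48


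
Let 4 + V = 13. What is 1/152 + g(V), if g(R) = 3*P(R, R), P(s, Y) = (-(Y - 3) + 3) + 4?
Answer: 457/152 ≈ 3.0066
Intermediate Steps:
V = 9 (V = -4 + 13 = 9)
P(s, Y) = 10 - Y (P(s, Y) = (-(-3 + Y) + 3) + 4 = ((3 - Y) + 3) + 4 = (6 - Y) + 4 = 10 - Y)
g(R) = 30 - 3*R (g(R) = 3*(10 - R) = 30 - 3*R)
1/152 + g(V) = 1/152 + (30 - 3*9) = 1/152 + (30 - 27) = 1/152 + 3 = 457/152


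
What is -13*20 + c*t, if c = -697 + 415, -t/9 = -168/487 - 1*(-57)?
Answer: 69899338/487 ≈ 1.4353e+5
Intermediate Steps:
t = -248319/487 (t = -9*(-168/487 - 1*(-57)) = -9*(-168*1/487 + 57) = -9*(-168/487 + 57) = -9*27591/487 = -248319/487 ≈ -509.90)
c = -282
-13*20 + c*t = -13*20 - 282*(-248319/487) = -260 + 70025958/487 = 69899338/487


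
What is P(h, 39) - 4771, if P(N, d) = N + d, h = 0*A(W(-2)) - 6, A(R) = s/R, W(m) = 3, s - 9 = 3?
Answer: -4738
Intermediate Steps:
s = 12 (s = 9 + 3 = 12)
A(R) = 12/R
h = -6 (h = 0*(12/3) - 6 = 0*(12*(1/3)) - 6 = 0*4 - 6 = 0 - 6 = -6)
P(h, 39) - 4771 = (-6 + 39) - 4771 = 33 - 4771 = -4738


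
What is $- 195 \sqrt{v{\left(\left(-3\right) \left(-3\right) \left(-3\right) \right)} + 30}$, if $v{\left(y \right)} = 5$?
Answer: $- 195 \sqrt{35} \approx -1153.6$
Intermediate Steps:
$- 195 \sqrt{v{\left(\left(-3\right) \left(-3\right) \left(-3\right) \right)} + 30} = - 195 \sqrt{5 + 30} = - 195 \sqrt{35}$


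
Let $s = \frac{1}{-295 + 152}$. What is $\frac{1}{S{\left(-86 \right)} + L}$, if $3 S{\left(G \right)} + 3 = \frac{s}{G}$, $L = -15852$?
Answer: $- \frac{36894}{584880581} \approx -6.308 \cdot 10^{-5}$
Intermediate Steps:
$s = - \frac{1}{143}$ ($s = \frac{1}{-143} = - \frac{1}{143} \approx -0.006993$)
$S{\left(G \right)} = -1 - \frac{1}{429 G}$ ($S{\left(G \right)} = -1 + \frac{\left(- \frac{1}{143}\right) \frac{1}{G}}{3} = -1 - \frac{1}{429 G}$)
$\frac{1}{S{\left(-86 \right)} + L} = \frac{1}{\frac{- \frac{1}{429} - -86}{-86} - 15852} = \frac{1}{- \frac{- \frac{1}{429} + 86}{86} - 15852} = \frac{1}{\left(- \frac{1}{86}\right) \frac{36893}{429} - 15852} = \frac{1}{- \frac{36893}{36894} - 15852} = \frac{1}{- \frac{584880581}{36894}} = - \frac{36894}{584880581}$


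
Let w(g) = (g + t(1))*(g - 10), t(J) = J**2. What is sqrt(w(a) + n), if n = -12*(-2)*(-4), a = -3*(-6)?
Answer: 2*sqrt(14) ≈ 7.4833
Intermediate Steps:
a = 18
w(g) = (1 + g)*(-10 + g) (w(g) = (g + 1**2)*(g - 10) = (g + 1)*(-10 + g) = (1 + g)*(-10 + g))
n = -96 (n = 24*(-4) = -96)
sqrt(w(a) + n) = sqrt((-10 + 18**2 - 9*18) - 96) = sqrt((-10 + 324 - 162) - 96) = sqrt(152 - 96) = sqrt(56) = 2*sqrt(14)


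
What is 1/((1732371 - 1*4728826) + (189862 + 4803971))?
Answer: 1/1997378 ≈ 5.0066e-7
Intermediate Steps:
1/((1732371 - 1*4728826) + (189862 + 4803971)) = 1/((1732371 - 4728826) + 4993833) = 1/(-2996455 + 4993833) = 1/1997378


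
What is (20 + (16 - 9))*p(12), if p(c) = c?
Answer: 324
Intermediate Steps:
(20 + (16 - 9))*p(12) = (20 + (16 - 9))*12 = (20 + 7)*12 = 27*12 = 324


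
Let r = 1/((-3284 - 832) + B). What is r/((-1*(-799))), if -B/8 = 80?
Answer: -1/3800044 ≈ -2.6316e-7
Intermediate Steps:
B = -640 (B = -8*80 = -640)
r = -1/4756 (r = 1/((-3284 - 832) - 640) = 1/(-4116 - 640) = 1/(-4756) = -1/4756 ≈ -0.00021026)
r/((-1*(-799))) = -1/(4756*((-1*(-799)))) = -1/4756/799 = -1/4756*1/799 = -1/3800044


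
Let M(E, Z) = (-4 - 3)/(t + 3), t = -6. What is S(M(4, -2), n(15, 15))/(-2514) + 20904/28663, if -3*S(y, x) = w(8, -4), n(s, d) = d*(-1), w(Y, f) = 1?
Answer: 157686631/216176346 ≈ 0.72943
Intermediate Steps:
n(s, d) = -d
M(E, Z) = 7/3 (M(E, Z) = (-4 - 3)/(-6 + 3) = -7/(-3) = -7*(-⅓) = 7/3)
S(y, x) = -⅓ (S(y, x) = -⅓*1 = -⅓)
S(M(4, -2), n(15, 15))/(-2514) + 20904/28663 = -⅓/(-2514) + 20904/28663 = -⅓*(-1/2514) + 20904*(1/28663) = 1/7542 + 20904/28663 = 157686631/216176346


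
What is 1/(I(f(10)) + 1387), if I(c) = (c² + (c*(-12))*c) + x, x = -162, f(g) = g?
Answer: 1/125 ≈ 0.0080000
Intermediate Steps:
I(c) = -162 - 11*c² (I(c) = (c² + (c*(-12))*c) - 162 = (c² + (-12*c)*c) - 162 = (c² - 12*c²) - 162 = -11*c² - 162 = -162 - 11*c²)
1/(I(f(10)) + 1387) = 1/((-162 - 11*10²) + 1387) = 1/((-162 - 11*100) + 1387) = 1/((-162 - 1100) + 1387) = 1/(-1262 + 1387) = 1/125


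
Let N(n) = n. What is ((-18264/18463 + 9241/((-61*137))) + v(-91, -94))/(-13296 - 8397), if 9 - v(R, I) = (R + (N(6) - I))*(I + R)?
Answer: -36852438329/478161106809 ≈ -0.077071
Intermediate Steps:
v(R, I) = 9 - (I + R)*(6 + R - I) (v(R, I) = 9 - (R + (6 - I))*(I + R) = 9 - (6 + R - I)*(I + R) = 9 - (I + R)*(6 + R - I))
((-18264/18463 + 9241/((-61*137))) + v(-91, -94))/(-13296 - 8397) = ((-18264/18463 + 9241/((-61*137))) + (9 + (-94)**2 - 1*(-91)**2 - 6*(-94) - 6*(-91)))/(-13296 - 8397) = ((-18264*1/18463 + 9241/(-8357)) + (9 + 8836 - 1*8281 + 564 + 546))/(-21693) = ((-18264/18463 + 9241*(-1/8357)) + (9 + 8836 - 8281 + 564 + 546))*(-1/21693) = ((-18264/18463 - 9241/8357) + 1674)*(-1/21693) = (-323248831/154295291 + 1674)*(-1/21693) = (257967068303/154295291)*(-1/21693) = -36852438329/478161106809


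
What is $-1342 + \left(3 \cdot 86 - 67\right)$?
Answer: $-1151$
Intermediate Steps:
$-1342 + \left(3 \cdot 86 - 67\right) = -1342 + \left(258 - 67\right) = -1342 + 191 = -1151$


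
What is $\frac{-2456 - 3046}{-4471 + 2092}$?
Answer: $\frac{1834}{793} \approx 2.3127$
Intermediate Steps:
$\frac{-2456 - 3046}{-4471 + 2092} = - \frac{5502}{-2379} = \left(-5502\right) \left(- \frac{1}{2379}\right) = \frac{1834}{793}$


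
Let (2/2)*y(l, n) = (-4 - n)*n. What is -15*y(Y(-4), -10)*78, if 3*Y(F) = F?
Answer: 70200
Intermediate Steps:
Y(F) = F/3
y(l, n) = n*(-4 - n) (y(l, n) = (-4 - n)*n = n*(-4 - n))
-15*y(Y(-4), -10)*78 = -(-15)*(-10)*(4 - 10)*78 = -(-15)*(-10)*(-6)*78 = -15*(-60)*78 = 900*78 = 70200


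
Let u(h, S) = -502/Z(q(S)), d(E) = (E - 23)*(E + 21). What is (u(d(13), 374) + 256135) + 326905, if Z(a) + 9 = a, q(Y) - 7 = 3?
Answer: 582538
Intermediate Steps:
d(E) = (-23 + E)*(21 + E)
q(Y) = 10 (q(Y) = 7 + 3 = 10)
Z(a) = -9 + a
u(h, S) = -502 (u(h, S) = -502/(-9 + 10) = -502/1 = -502*1 = -502)
(u(d(13), 374) + 256135) + 326905 = (-502 + 256135) + 326905 = 255633 + 326905 = 582538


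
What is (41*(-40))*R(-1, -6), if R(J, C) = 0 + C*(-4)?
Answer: -39360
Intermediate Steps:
R(J, C) = -4*C (R(J, C) = 0 - 4*C = -4*C)
(41*(-40))*R(-1, -6) = (41*(-40))*(-4*(-6)) = -1640*24 = -39360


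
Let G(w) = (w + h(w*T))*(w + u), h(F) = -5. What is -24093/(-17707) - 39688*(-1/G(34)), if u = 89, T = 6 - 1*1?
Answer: 19236467/1540509 ≈ 12.487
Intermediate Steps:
T = 5 (T = 6 - 1 = 5)
G(w) = (-5 + w)*(89 + w) (G(w) = (w - 5)*(w + 89) = (-5 + w)*(89 + w))
-24093/(-17707) - 39688*(-1/G(34)) = -24093/(-17707) - 39688*(-1/(-445 + 34**2 + 84*34)) = -24093*(-1/17707) - 39688*(-1/(-445 + 1156 + 2856)) = 24093/17707 - 39688/((-1*3567)) = 24093/17707 - 39688/(-3567) = 24093/17707 - 39688*(-1/3567) = 24093/17707 + 968/87 = 19236467/1540509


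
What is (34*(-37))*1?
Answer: -1258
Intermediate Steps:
(34*(-37))*1 = -1258*1 = -1258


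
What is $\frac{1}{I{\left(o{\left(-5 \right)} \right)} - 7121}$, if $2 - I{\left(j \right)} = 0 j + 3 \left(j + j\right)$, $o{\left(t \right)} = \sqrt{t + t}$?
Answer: $\frac{i}{3 \left(- 2373 i + 2 \sqrt{10}\right)} \approx -0.00014047 + 3.7438 \cdot 10^{-7} i$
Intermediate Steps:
$o{\left(t \right)} = \sqrt{2} \sqrt{t}$ ($o{\left(t \right)} = \sqrt{2 t} = \sqrt{2} \sqrt{t}$)
$I{\left(j \right)} = 2 - 6 j$ ($I{\left(j \right)} = 2 - \left(0 j + 3 \left(j + j\right)\right) = 2 - \left(0 + 3 \cdot 2 j\right) = 2 - \left(0 + 6 j\right) = 2 - 6 j$)
$\frac{1}{I{\left(o{\left(-5 \right)} \right)} - 7121} = \frac{1}{\left(2 - 6 \sqrt{2} \sqrt{-5}\right) - 7121} = \frac{1}{\left(2 - 6 \sqrt{2} i \sqrt{5}\right) - 7121} = \frac{1}{\left(2 - 6 i \sqrt{10}\right) - 7121} = \frac{1}{-7119 - 6 i \sqrt{10}}$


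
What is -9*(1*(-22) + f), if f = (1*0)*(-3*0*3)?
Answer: 198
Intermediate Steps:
f = 0 (f = 0*(0*3) = 0*0 = 0)
-9*(1*(-22) + f) = -9*(1*(-22) + 0) = -9*(-22 + 0) = -9*(-22) = 198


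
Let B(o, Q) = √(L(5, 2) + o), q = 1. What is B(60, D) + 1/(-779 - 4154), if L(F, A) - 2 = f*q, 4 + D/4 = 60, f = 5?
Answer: -1/4933 + √67 ≈ 8.1852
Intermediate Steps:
D = 224 (D = -16 + 4*60 = -16 + 240 = 224)
L(F, A) = 7 (L(F, A) = 2 + 5*1 = 2 + 5 = 7)
B(o, Q) = √(7 + o)
B(60, D) + 1/(-779 - 4154) = √(7 + 60) + 1/(-779 - 4154) = √67 + 1/(-4933) = √67 - 1/4933 = -1/4933 + √67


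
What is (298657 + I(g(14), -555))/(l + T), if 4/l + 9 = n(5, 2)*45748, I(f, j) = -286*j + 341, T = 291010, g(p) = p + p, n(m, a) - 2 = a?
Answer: 41878221312/26624941417 ≈ 1.5729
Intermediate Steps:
n(m, a) = 2 + a
g(p) = 2*p
I(f, j) = 341 - 286*j
l = 4/182983 (l = 4/(-9 + (2 + 2)*45748) = 4/(-9 + 4*45748) = 4/(-9 + 182992) = 4/182983 ≈ 2.1860e-5)
(298657 + I(g(14), -555))/(l + T) = (298657 + (341 - 286*(-555)))/(4/182983 + 291010) = (298657 + (341 + 158730))/(53249882834/182983) = (298657 + 159071)*(182983/53249882834) = 457728*(182983/53249882834) = 41878221312/26624941417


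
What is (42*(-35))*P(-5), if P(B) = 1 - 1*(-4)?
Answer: -7350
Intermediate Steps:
P(B) = 5 (P(B) = 1 + 4 = 5)
(42*(-35))*P(-5) = (42*(-35))*5 = -1470*5 = -7350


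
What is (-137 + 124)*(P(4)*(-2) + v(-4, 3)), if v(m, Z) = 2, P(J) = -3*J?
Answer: -338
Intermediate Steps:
(-137 + 124)*(P(4)*(-2) + v(-4, 3)) = (-137 + 124)*(-3*4*(-2) + 2) = -13*(-12*(-2) + 2) = -13*(24 + 2) = -13*26 = -338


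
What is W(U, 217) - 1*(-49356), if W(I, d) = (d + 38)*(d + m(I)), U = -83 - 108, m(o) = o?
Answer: 55986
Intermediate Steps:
U = -191
W(I, d) = (38 + d)*(I + d) (W(I, d) = (d + 38)*(d + I) = (38 + d)*(I + d))
W(U, 217) - 1*(-49356) = (217² + 38*(-191) + 38*217 - 191*217) - 1*(-49356) = (47089 - 7258 + 8246 - 41447) + 49356 = 6630 + 49356 = 55986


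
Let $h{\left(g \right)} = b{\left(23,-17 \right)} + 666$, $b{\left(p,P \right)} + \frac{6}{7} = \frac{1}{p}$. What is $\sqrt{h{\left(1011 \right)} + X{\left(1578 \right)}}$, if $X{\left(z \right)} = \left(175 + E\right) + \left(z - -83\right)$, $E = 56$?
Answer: $\frac{\sqrt{66284827}}{161} \approx 50.569$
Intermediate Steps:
$b{\left(p,P \right)} = - \frac{6}{7} + \frac{1}{p}$
$X{\left(z \right)} = 314 + z$ ($X{\left(z \right)} = \left(175 + 56\right) + \left(z - -83\right) = 231 + \left(z + 83\right) = 231 + \left(83 + z\right) = 314 + z$)
$h{\left(g \right)} = \frac{107095}{161}$ ($h{\left(g \right)} = \left(- \frac{6}{7} + \frac{1}{23}\right) + 666 = - \frac{131}{161} + 666 = \frac{107095}{161}$)
$\sqrt{h{\left(1011 \right)} + X{\left(1578 \right)}} = \sqrt{\frac{107095}{161} + \left(314 + 1578\right)} = \sqrt{\frac{107095}{161} + 1892} = \sqrt{\frac{411707}{161}} = \frac{\sqrt{66284827}}{161}$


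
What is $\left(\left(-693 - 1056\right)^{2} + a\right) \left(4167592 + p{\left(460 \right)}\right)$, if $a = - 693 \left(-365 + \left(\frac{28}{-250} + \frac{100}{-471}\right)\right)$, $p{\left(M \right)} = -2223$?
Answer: $\frac{270754612263565716}{19625} \approx 1.3796 \cdot 10^{13}$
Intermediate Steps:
$a = \frac{4968456339}{19625}$ ($a = - 693 \left(-365 + \left(28 \left(- \frac{1}{250}\right) + 100 \left(- \frac{1}{471}\right)\right)\right) = - 693 \left(-365 - \frac{19094}{58875}\right) = \left(-693\right) \left(- \frac{21508469}{58875}\right) = \frac{4968456339}{19625} \approx 2.5317 \cdot 10^{5}$)
$\left(\left(-693 - 1056\right)^{2} + a\right) \left(4167592 + p{\left(460 \right)}\right) = \left(\left(-693 - 1056\right)^{2} + \frac{4968456339}{19625}\right) \left(4167592 - 2223\right) = \left(\left(-1749\right)^{2} + \frac{4968456339}{19625}\right) 4165369 = \left(3059001 + \frac{4968456339}{19625}\right) 4165369 = \frac{65001350964}{19625} \cdot 4165369 = \frac{270754612263565716}{19625}$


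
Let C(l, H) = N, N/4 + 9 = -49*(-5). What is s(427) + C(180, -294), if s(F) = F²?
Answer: 183273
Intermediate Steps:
N = 944 (N = -36 + 4*(-49*(-5)) = -36 + 4*245 = -36 + 980 = 944)
C(l, H) = 944
s(427) + C(180, -294) = 427² + 944 = 182329 + 944 = 183273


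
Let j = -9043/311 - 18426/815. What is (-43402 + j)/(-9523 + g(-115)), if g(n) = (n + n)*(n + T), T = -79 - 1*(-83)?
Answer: -11013988461/4057214255 ≈ -2.7147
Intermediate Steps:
T = 4 (T = -79 + 83 = 4)
j = -13100531/253465 (j = -9043*1/311 - 18426*1/815 = -9043/311 - 18426/815 = -13100531/253465 ≈ -51.686)
g(n) = 2*n*(4 + n) (g(n) = (n + n)*(n + 4) = (2*n)*(4 + n) = 2*n*(4 + n))
(-43402 + j)/(-9523 + g(-115)) = (-43402 - 13100531/253465)/(-9523 + 2*(-115)*(4 - 115)) = -11013988461/(253465*(-9523 + 2*(-115)*(-111))) = -11013988461/(253465*(-9523 + 25530)) = -11013988461/253465/16007 = -11013988461/253465*1/16007 = -11013988461/4057214255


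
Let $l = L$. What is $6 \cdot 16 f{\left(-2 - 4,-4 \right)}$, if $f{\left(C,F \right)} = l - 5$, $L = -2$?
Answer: $-672$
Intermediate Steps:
$l = -2$
$f{\left(C,F \right)} = -7$ ($f{\left(C,F \right)} = -2 - 5 = -7$)
$6 \cdot 16 f{\left(-2 - 4,-4 \right)} = 6 \cdot 16 \left(-7\right) = 96 \left(-7\right) = -672$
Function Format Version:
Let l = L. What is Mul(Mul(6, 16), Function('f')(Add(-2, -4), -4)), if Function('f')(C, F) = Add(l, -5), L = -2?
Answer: -672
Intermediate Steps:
l = -2
Function('f')(C, F) = -7 (Function('f')(C, F) = Add(-2, -5) = -7)
Mul(Mul(6, 16), Function('f')(Add(-2, -4), -4)) = Mul(Mul(6, 16), -7) = Mul(96, -7) = -672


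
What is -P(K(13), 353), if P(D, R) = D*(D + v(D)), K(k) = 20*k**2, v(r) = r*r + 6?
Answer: -38625916680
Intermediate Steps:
v(r) = 6 + r**2 (v(r) = r**2 + 6 = 6 + r**2)
P(D, R) = D*(6 + D + D**2) (P(D, R) = D*(D + (6 + D**2)) = D*(6 + D + D**2))
-P(K(13), 353) = -20*13**2*(6 + 20*13**2 + (20*13**2)**2) = -20*169*(6 + 20*169 + (20*169)**2) = -3380*(6 + 3380 + 3380**2) = -3380*(6 + 3380 + 11424400) = -3380*11427786 = -1*38625916680 = -38625916680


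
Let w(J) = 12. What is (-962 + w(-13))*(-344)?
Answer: 326800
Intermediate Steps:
(-962 + w(-13))*(-344) = (-962 + 12)*(-344) = -950*(-344) = 326800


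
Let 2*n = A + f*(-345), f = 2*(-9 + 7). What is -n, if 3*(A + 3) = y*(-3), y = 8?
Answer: -1369/2 ≈ -684.50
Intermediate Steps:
A = -11 (A = -3 + (8*(-3))/3 = -3 + (⅓)*(-24) = -3 - 8 = -11)
f = -4 (f = 2*(-2) = -4)
n = 1369/2 (n = (-11 - 4*(-345))/2 = (-11 + 1380)/2 = (½)*1369 = 1369/2 ≈ 684.50)
-n = -1*1369/2 = -1369/2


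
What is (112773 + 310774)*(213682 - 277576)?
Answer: -27062112018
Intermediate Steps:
(112773 + 310774)*(213682 - 277576) = 423547*(-63894) = -27062112018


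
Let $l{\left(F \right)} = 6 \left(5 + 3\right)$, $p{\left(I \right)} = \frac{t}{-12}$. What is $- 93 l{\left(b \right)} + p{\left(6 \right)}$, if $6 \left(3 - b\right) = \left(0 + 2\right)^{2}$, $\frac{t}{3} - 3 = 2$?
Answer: $- \frac{17861}{4} \approx -4465.3$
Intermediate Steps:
$t = 15$ ($t = 9 + 3 \cdot 2 = 9 + 6 = 15$)
$b = \frac{7}{3}$ ($b = 3 - \frac{\left(0 + 2\right)^{2}}{6} = 3 - \frac{2^{2}}{6} = 3 - \frac{2}{3} = \frac{7}{3} \approx 2.3333$)
$p{\left(I \right)} = - \frac{5}{4}$ ($p{\left(I \right)} = \frac{15}{-12} = 15 \left(- \frac{1}{12}\right) = - \frac{5}{4}$)
$l{\left(F \right)} = 48$ ($l{\left(F \right)} = 6 \cdot 8 = 48$)
$- 93 l{\left(b \right)} + p{\left(6 \right)} = \left(-93\right) 48 - \frac{5}{4} = -4464 - \frac{5}{4} = - \frac{17861}{4}$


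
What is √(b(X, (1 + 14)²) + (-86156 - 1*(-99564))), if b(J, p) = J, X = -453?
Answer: √12955 ≈ 113.82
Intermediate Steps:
√(b(X, (1 + 14)²) + (-86156 - 1*(-99564))) = √(-453 + (-86156 - 1*(-99564))) = √(-453 + (-86156 + 99564)) = √(-453 + 13408) = √12955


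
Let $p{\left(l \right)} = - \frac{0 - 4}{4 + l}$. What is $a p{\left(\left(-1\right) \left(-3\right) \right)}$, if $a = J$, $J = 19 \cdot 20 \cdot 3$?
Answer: $\frac{4560}{7} \approx 651.43$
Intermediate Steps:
$p{\left(l \right)} = \frac{4}{4 + l}$ ($p{\left(l \right)} = - \frac{-4}{4 + l} = \frac{4}{4 + l}$)
$J = 1140$ ($J = 380 \cdot 3 = 1140$)
$a = 1140$
$a p{\left(\left(-1\right) \left(-3\right) \right)} = 1140 \frac{4}{4 - -3} = 1140 \frac{4}{4 + 3} = 1140 \cdot \frac{4}{7} = \frac{4560}{7}$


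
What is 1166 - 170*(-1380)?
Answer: 235766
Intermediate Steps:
1166 - 170*(-1380) = 1166 + 234600 = 235766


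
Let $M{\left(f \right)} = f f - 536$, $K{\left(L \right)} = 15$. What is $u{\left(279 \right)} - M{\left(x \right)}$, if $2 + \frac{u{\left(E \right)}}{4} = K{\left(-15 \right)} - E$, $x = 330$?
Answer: $-109428$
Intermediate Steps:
$M{\left(f \right)} = -536 + f^{2}$ ($M{\left(f \right)} = f^{2} - 536 = -536 + f^{2}$)
$u{\left(E \right)} = 52 - 4 E$ ($u{\left(E \right)} = -8 + 4 \left(15 - E\right) = -8 - \left(-60 + 4 E\right) = 52 - 4 E$)
$u{\left(279 \right)} - M{\left(x \right)} = \left(52 - 1116\right) - \left(-536 + 330^{2}\right) = \left(52 - 1116\right) - \left(-536 + 108900\right) = -1064 - 108364 = -109428$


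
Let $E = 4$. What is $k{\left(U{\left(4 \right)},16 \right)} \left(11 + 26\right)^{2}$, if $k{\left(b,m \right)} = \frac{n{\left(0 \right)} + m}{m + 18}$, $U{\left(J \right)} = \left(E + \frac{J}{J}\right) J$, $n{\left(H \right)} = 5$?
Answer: $\frac{28749}{34} \approx 845.56$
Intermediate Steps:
$U{\left(J \right)} = 5 J$ ($U{\left(J \right)} = \left(4 + \frac{J}{J}\right) J = \left(4 + 1\right) J = 5 J$)
$k{\left(b,m \right)} = \frac{5 + m}{18 + m}$ ($k{\left(b,m \right)} = \frac{5 + m}{m + 18} = \frac{5 + m}{18 + m}$)
$k{\left(U{\left(4 \right)},16 \right)} \left(11 + 26\right)^{2} = \frac{5 + 16}{18 + 16} \left(11 + 26\right)^{2} = \frac{1}{34} \cdot 21 \cdot 37^{2} = \frac{1}{34} \cdot 21 \cdot 1369 = \frac{21}{34} \cdot 1369 = \frac{28749}{34}$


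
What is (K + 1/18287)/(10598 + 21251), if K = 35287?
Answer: 645293370/582422663 ≈ 1.1079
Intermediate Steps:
(K + 1/18287)/(10598 + 21251) = (35287 + 1/18287)/(10598 + 21251) = (35287 + 1/18287)/31849 = (645293370/18287)*(1/31849) = 645293370/582422663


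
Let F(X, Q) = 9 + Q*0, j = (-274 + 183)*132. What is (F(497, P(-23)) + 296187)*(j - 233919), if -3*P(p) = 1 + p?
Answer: -72843778476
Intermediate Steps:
P(p) = -1/3 - p/3 (P(p) = -(1 + p)/3 = -1/3 - p/3)
j = -12012 (j = -91*132 = -12012)
F(X, Q) = 9 (F(X, Q) = 9 + 0 = 9)
(F(497, P(-23)) + 296187)*(j - 233919) = (9 + 296187)*(-12012 - 233919) = 296196*(-245931) = -72843778476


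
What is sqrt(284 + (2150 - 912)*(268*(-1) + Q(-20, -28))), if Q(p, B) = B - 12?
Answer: 2*I*sqrt(95255) ≈ 617.27*I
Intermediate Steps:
Q(p, B) = -12 + B
sqrt(284 + (2150 - 912)*(268*(-1) + Q(-20, -28))) = sqrt(284 + (2150 - 912)*(268*(-1) + (-12 - 28))) = sqrt(284 + 1238*(-268 - 40)) = sqrt(284 + 1238*(-308)) = sqrt(284 - 381304) = sqrt(-381020) = 2*I*sqrt(95255)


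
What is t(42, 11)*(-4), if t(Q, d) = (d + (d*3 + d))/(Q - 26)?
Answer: -55/4 ≈ -13.750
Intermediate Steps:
t(Q, d) = 5*d/(-26 + Q) (t(Q, d) = (d + (3*d + d))/(-26 + Q) = (d + 4*d)/(-26 + Q) = (5*d)/(-26 + Q) = 5*d/(-26 + Q))
t(42, 11)*(-4) = (5*11/(-26 + 42))*(-4) = (5*11/16)*(-4) = (5*11*(1/16))*(-4) = (55/16)*(-4) = -55/4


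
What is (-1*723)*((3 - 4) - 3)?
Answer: 2892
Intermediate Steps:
(-1*723)*((3 - 4) - 3) = -723*(-1 - 3) = -723*(-4) = 2892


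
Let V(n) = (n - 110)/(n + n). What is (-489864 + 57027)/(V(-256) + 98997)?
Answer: -4103936/938645 ≈ -4.3722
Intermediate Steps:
V(n) = (-110 + n)/(2*n) (V(n) = (-110 + n)/((2*n)) = (-110 + n)*(1/(2*n)) = (-110 + n)/(2*n))
(-489864 + 57027)/(V(-256) + 98997) = (-489864 + 57027)/((½)*(-110 - 256)/(-256) + 98997) = -432837/((½)*(-1/256)*(-366) + 98997) = -432837/(183/256 + 98997) = -432837/25343415/256 = -432837*256/25343415 = -4103936/938645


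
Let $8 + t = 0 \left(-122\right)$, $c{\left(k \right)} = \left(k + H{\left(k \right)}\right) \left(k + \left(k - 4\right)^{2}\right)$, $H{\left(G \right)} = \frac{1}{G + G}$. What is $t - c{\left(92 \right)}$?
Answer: $- \frac{33164279}{46} \approx -7.2096 \cdot 10^{5}$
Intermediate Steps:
$H{\left(G \right)} = \frac{1}{2 G}$
$c{\left(k \right)} = \left(k + \left(-4 + k\right)^{2}\right) \left(k + \frac{1}{2 k}\right)$ ($c{\left(k \right)} = \left(k + \frac{1}{2 k}\right) \left(k + \left(k - 4\right)^{2}\right) = \left(k + \frac{1}{2 k}\right) \left(k + \left(-4 + k\right)^{2}\right) = \left(k + \left(-4 + k\right)^{2}\right) \left(k + \frac{1}{2 k}\right)$)
$t = -8$ ($t = -8 + 0 \left(-122\right) = -8 + 0 = -8$)
$t - c{\left(92 \right)} = -8 - \left(- \frac{7}{2} + 92^{3} - 7 \cdot 92^{2} + \frac{8}{92} + \frac{33}{2} \cdot 92\right) = -8 - \left(- \frac{7}{2} + 778688 - 59248 + 8 \cdot \frac{1}{92} + 1518\right) = -8 - \left(- \frac{7}{2} + 778688 - 59248 + \frac{2}{23} + 1518\right) = -8 - \frac{33163911}{46} = - \frac{33164279}{46}$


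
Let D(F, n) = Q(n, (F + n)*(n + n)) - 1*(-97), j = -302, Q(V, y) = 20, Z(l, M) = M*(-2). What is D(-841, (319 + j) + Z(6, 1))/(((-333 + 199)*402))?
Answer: -39/17956 ≈ -0.0021720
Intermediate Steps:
Z(l, M) = -2*M
D(F, n) = 117 (D(F, n) = 20 - 1*(-97) = 20 + 97 = 117)
D(-841, (319 + j) + Z(6, 1))/(((-333 + 199)*402)) = 117/(((-333 + 199)*402)) = 117/((-134*402)) = 117/(-53868) = 117*(-1/53868) = -39/17956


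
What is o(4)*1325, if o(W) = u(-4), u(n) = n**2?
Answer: 21200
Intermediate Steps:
o(W) = 16 (o(W) = (-4)**2 = 16)
o(4)*1325 = 16*1325 = 21200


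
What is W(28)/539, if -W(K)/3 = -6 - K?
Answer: 102/539 ≈ 0.18924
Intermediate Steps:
W(K) = 18 + 3*K (W(K) = -3*(-6 - K) = 18 + 3*K)
W(28)/539 = (18 + 3*28)/539 = (18 + 84)*(1/539) = 102*(1/539) = 102/539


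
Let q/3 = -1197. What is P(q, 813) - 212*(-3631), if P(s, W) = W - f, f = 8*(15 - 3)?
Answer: 770489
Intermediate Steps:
q = -3591 (q = 3*(-1197) = -3591)
f = 96 (f = 8*12 = 96)
P(s, W) = -96 + W (P(s, W) = W - 1*96 = W - 96 = -96 + W)
P(q, 813) - 212*(-3631) = (-96 + 813) - 212*(-3631) = 717 - 1*(-769772) = 717 + 769772 = 770489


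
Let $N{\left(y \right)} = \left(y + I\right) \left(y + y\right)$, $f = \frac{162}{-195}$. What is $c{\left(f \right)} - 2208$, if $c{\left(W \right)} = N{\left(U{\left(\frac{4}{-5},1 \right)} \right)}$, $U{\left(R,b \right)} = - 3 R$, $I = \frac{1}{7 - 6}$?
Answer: $- \frac{54792}{25} \approx -2191.7$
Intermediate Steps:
$I = 1$ ($I = 1^{-1} = 1$)
$f = - \frac{54}{65}$ ($f = 162 \left(- \frac{1}{195}\right) = - \frac{54}{65} \approx -0.83077$)
$N{\left(y \right)} = 2 y \left(1 + y\right)$ ($N{\left(y \right)} = \left(y + 1\right) \left(y + y\right) = \left(1 + y\right) 2 y = 2 y \left(1 + y\right)$)
$c{\left(W \right)} = \frac{408}{25}$ ($c{\left(W \right)} = 2 \left(- 3 \frac{4}{-5}\right) \left(1 - 3 \frac{4}{-5}\right) = 2 \left(- 3 \cdot 4 \left(- \frac{1}{5}\right)\right) \left(1 - 3 \cdot 4 \left(- \frac{1}{5}\right)\right) = 2 \left(\left(-3\right) \left(- \frac{4}{5}\right)\right) \left(1 - - \frac{12}{5}\right) = 2 \cdot \frac{12}{5} \left(1 + \frac{12}{5}\right) = 2 \cdot \frac{12}{5} \cdot \frac{17}{5} = \frac{408}{25}$)
$c{\left(f \right)} - 2208 = \frac{408}{25} - 2208 = - \frac{54792}{25}$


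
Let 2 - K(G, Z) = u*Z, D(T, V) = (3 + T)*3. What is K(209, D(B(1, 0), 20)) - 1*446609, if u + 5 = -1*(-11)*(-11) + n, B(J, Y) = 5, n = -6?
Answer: -443439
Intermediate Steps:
D(T, V) = 9 + 3*T
u = -132 (u = -5 + (-1*(-11)*(-11) - 6) = -5 + (11*(-11) - 6) = -5 + (-121 - 6) = -5 - 127 = -132)
K(G, Z) = 2 + 132*Z (K(G, Z) = 2 - (-132)*Z = 2 + 132*Z)
K(209, D(B(1, 0), 20)) - 1*446609 = (2 + 132*(9 + 3*5)) - 1*446609 = (2 + 132*(9 + 15)) - 446609 = (2 + 132*24) - 446609 = (2 + 3168) - 446609 = 3170 - 446609 = -443439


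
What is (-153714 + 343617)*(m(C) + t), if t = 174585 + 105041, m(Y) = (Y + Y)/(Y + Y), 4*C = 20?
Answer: 53102006181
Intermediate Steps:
C = 5 (C = (¼)*20 = 5)
m(Y) = 1 (m(Y) = (2*Y)/((2*Y)) = (2*Y)*(1/(2*Y)) = 1)
t = 279626
(-153714 + 343617)*(m(C) + t) = (-153714 + 343617)*(1 + 279626) = 189903*279627 = 53102006181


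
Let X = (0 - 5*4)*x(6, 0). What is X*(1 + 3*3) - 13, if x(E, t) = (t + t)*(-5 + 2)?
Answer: -13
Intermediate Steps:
x(E, t) = -6*t (x(E, t) = (2*t)*(-3) = -6*t)
X = 0 (X = (0 - 5*4)*(-6*0) = (0 - 20)*0 = -20*0 = 0)
X*(1 + 3*3) - 13 = 0*(1 + 3*3) - 13 = 0*(1 + 9) - 13 = 0*10 - 13 = 0 - 13 = -13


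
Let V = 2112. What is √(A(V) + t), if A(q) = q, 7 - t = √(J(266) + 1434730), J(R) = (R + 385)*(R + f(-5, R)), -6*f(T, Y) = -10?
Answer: √(2119 - √1608981) ≈ 29.164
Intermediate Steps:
f(T, Y) = 5/3 (f(T, Y) = -⅙*(-10) = 5/3)
J(R) = (385 + R)*(5/3 + R) (J(R) = (R + 385)*(R + 5/3) = (385 + R)*(5/3 + R))
t = 7 - √1608981 (t = 7 - √((1925/3 + 266² + (1160/3)*266) + 1434730) = 7 - √((1925/3 + 70756 + 308560/3) + 1434730) = 7 - √(174251 + 1434730) = 7 - √1608981 ≈ -1261.5)
√(A(V) + t) = √(2112 + (7 - √1608981)) = √(2119 - √1608981)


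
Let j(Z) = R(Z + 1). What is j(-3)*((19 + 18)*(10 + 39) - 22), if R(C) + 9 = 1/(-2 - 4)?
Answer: -32835/2 ≈ -16418.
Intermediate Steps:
R(C) = -55/6 (R(C) = -9 + 1/(-2 - 4) = -9 + 1/(-6) = -9 - ⅙ = -55/6)
j(Z) = -55/6
j(-3)*((19 + 18)*(10 + 39) - 22) = -55*((19 + 18)*(10 + 39) - 22)/6 = -55*(37*49 - 22)/6 = -55*(1813 - 22)/6 = -55/6*1791 = -32835/2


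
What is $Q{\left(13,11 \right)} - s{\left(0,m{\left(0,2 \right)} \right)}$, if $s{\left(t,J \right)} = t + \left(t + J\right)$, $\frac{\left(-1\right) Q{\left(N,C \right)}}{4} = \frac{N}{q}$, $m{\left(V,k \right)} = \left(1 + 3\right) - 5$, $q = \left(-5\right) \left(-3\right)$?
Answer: $- \frac{37}{15} \approx -2.4667$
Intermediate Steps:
$q = 15$
$m{\left(V,k \right)} = -1$ ($m{\left(V,k \right)} = 4 - 5 = -1$)
$Q{\left(N,C \right)} = - \frac{4 N}{15}$ ($Q{\left(N,C \right)} = - 4 \frac{N}{15} = - \frac{4 N}{15}$)
$s{\left(t,J \right)} = J + 2 t$ ($s{\left(t,J \right)} = t + \left(J + t\right) = J + 2 t$)
$Q{\left(13,11 \right)} - s{\left(0,m{\left(0,2 \right)} \right)} = \left(- \frac{4}{15}\right) 13 - \left(-1 + 2 \cdot 0\right) = - \frac{52}{15} - \left(-1 + 0\right) = - \frac{52}{15} - -1 = - \frac{52}{15} + 1 = - \frac{37}{15}$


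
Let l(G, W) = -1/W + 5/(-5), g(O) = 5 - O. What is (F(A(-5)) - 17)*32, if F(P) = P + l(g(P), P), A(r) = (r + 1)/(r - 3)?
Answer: -624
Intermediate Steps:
l(G, W) = -1 - 1/W (l(G, W) = -1/W + 5*(-⅕) = -1/W - 1 = -1 - 1/W)
A(r) = (1 + r)/(-3 + r)
F(P) = P + (-1 - P)/P
(F(A(-5)) - 17)*32 = ((-1 + (1 - 5)/(-3 - 5) - 1/((1 - 5)/(-3 - 5))) - 17)*32 = ((-1 - 4/(-8) - 1/(-4/(-8))) - 17)*32 = ((-1 - ⅛*(-4) - 1/((-⅛*(-4)))) - 17)*32 = ((-1 + ½ - 1/½) - 17)*32 = ((-1 + ½ - 1*2) - 17)*32 = ((-1 + ½ - 2) - 17)*32 = (-5/2 - 17)*32 = -39/2*32 = -624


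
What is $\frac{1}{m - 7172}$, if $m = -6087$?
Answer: $- \frac{1}{13259} \approx -7.542 \cdot 10^{-5}$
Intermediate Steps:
$\frac{1}{m - 7172} = \frac{1}{-6087 - 7172} = \frac{1}{-13259} = - \frac{1}{13259}$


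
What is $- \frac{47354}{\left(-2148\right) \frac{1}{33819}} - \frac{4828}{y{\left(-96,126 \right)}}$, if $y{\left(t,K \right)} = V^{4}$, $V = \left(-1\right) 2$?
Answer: $\frac{533605589}{716} \approx 7.4526 \cdot 10^{5}$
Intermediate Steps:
$V = -2$
$y{\left(t,K \right)} = 16$ ($y{\left(t,K \right)} = \left(-2\right)^{4} = 16$)
$- \frac{47354}{\left(-2148\right) \frac{1}{33819}} - \frac{4828}{y{\left(-96,126 \right)}} = - \frac{47354}{\left(-2148\right) \frac{1}{33819}} - \frac{4828}{16} = - \frac{47354}{\left(-2148\right) \frac{1}{33819}} - \frac{1207}{4} = - \frac{47354}{- \frac{716}{11273}} - \frac{1207}{4} = \left(-47354\right) \left(- \frac{11273}{716}\right) - \frac{1207}{4} = \frac{266910821}{358} - \frac{1207}{4} = \frac{533605589}{716}$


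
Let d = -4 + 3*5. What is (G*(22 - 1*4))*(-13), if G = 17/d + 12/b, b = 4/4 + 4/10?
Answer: -182286/77 ≈ -2367.4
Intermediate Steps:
b = 7/5 (b = 4*(¼) + 4*(⅒) = 1 + ⅖ = 7/5 ≈ 1.4000)
d = 11 (d = -4 + 15 = 11)
G = 779/77 (G = 17/11 + 12/(7/5) = 17*(1/11) + 12*(5/7) = 17/11 + 60/7 = 779/77 ≈ 10.117)
(G*(22 - 1*4))*(-13) = (779*(22 - 1*4)/77)*(-13) = (779*(22 - 4)/77)*(-13) = ((779/77)*18)*(-13) = (14022/77)*(-13) = -182286/77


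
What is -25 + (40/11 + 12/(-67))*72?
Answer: 165031/737 ≈ 223.92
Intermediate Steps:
-25 + (40/11 + 12/(-67))*72 = -25 + (40*(1/11) + 12*(-1/67))*72 = -25 + (40/11 - 12/67)*72 = -25 + (2548/737)*72 = -25 + 183456/737 = 165031/737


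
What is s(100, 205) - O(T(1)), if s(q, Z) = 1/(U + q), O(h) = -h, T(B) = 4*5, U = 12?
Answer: 2241/112 ≈ 20.009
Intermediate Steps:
T(B) = 20
s(q, Z) = 1/(12 + q)
s(100, 205) - O(T(1)) = 1/(12 + 100) - (-1)*20 = 1/112 - 1*(-20) = 1/112 + 20 = 2241/112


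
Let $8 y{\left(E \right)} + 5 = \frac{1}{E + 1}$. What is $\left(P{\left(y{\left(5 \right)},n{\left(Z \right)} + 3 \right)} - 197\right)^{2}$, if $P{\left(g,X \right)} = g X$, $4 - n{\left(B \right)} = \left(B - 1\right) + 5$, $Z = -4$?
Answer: $\frac{93296281}{2304} \approx 40493.0$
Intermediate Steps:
$y{\left(E \right)} = - \frac{5}{8} + \frac{1}{8 \left(1 + E\right)}$ ($y{\left(E \right)} = - \frac{5}{8} + \frac{1}{8 \left(E + 1\right)} = - \frac{5}{8} + \frac{1}{8 \left(1 + E\right)}$)
$n{\left(B \right)} = - B$ ($n{\left(B \right)} = 4 - \left(\left(B - 1\right) + 5\right) = 4 - \left(\left(-1 + B\right) + 5\right) = 4 - \left(4 + B\right) = - B$)
$P{\left(g,X \right)} = X g$
$\left(P{\left(y{\left(5 \right)},n{\left(Z \right)} + 3 \right)} - 197\right)^{2} = \left(\left(\left(-1\right) \left(-4\right) + 3\right) \frac{-4 - 25}{8 \left(1 + 5\right)} - 197\right)^{2} = \left(\left(4 + 3\right) \frac{-4 - 25}{8 \cdot 6} - 197\right)^{2} = \left(7 \cdot \frac{1}{8} \cdot \frac{1}{6} \left(-29\right) - 197\right)^{2} = \left(7 \left(- \frac{29}{48}\right) - 197\right)^{2} = \left(- \frac{203}{48} - 197\right)^{2} = \left(- \frac{9659}{48}\right)^{2} = \frac{93296281}{2304}$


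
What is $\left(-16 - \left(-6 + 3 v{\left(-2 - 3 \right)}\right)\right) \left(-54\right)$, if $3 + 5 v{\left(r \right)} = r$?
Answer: $\frac{1404}{5} \approx 280.8$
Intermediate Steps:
$v{\left(r \right)} = - \frac{3}{5} + \frac{r}{5}$
$\left(-16 - \left(-6 + 3 v{\left(-2 - 3 \right)}\right)\right) \left(-54\right) = \left(-16 + \left(6 - 3 \left(- \frac{3}{5} + \frac{-2 - 3}{5}\right)\right)\right) \left(-54\right) = \left(-16 + \left(6 - 3 \left(- \frac{3}{5} + \frac{1}{5} \left(-5\right)\right)\right)\right) \left(-54\right) = \left(-16 + \left(6 - 3 \left(- \frac{3}{5} - 1\right)\right)\right) \left(-54\right) = \left(-16 + \left(6 - - \frac{24}{5}\right)\right) \left(-54\right) = \left(-16 + \left(6 + \frac{24}{5}\right)\right) \left(-54\right) = \left(-16 + \frac{54}{5}\right) \left(-54\right) = \left(- \frac{26}{5}\right) \left(-54\right) = \frac{1404}{5}$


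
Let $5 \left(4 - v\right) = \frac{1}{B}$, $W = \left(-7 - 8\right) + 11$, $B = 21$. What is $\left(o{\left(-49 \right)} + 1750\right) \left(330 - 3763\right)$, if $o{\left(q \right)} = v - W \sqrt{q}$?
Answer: $- \frac{632252177}{105} - 96124 i \approx -6.0214 \cdot 10^{6} - 96124.0 i$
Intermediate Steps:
$W = -4$ ($W = -15 + 11 = -4$)
$v = \frac{419}{105}$ ($v = 4 - \frac{1}{5 \cdot 21} = 4 - \frac{1}{105} = \frac{419}{105} \approx 3.9905$)
$o{\left(q \right)} = \frac{419}{105} + 4 \sqrt{q}$ ($o{\left(q \right)} = \frac{419}{105} - - 4 \sqrt{q} = \frac{419}{105} + 4 \sqrt{q}$)
$\left(o{\left(-49 \right)} + 1750\right) \left(330 - 3763\right) = \left(\left(\frac{419}{105} + 4 \sqrt{-49}\right) + 1750\right) \left(330 - 3763\right) = \left(\left(\frac{419}{105} + 4 \cdot 7 i\right) + 1750\right) \left(-3433\right) = \left(\left(\frac{419}{105} + 28 i\right) + 1750\right) \left(-3433\right) = \left(\frac{184169}{105} + 28 i\right) \left(-3433\right) = - \frac{632252177}{105} - 96124 i$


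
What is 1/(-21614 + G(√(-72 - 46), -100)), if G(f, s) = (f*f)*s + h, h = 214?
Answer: -1/9600 ≈ -0.00010417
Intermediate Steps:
G(f, s) = 214 + s*f² (G(f, s) = (f*f)*s + 214 = f²*s + 214 = s*f² + 214 = 214 + s*f²)
1/(-21614 + G(√(-72 - 46), -100)) = 1/(-21614 + (214 - 100*(√(-72 - 46))²)) = 1/(-21614 + (214 - 100*(√(-118))²)) = 1/(-21614 + (214 - 100*(I*√118)²)) = 1/(-21614 + (214 - 100*(-118))) = 1/(-21614 + (214 + 11800)) = 1/(-21614 + 12014) = 1/(-9600) = -1/9600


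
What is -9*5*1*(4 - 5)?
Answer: 45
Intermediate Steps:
-9*5*1*(4 - 5) = -45*(-1) = -9*(-5) = 45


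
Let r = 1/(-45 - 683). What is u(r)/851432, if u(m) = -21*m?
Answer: 3/88548928 ≈ 3.3880e-8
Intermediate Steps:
r = -1/728 (r = 1/(-728) = -1/728 ≈ -0.0013736)
u(r)/851432 = -21*(-1/728)/851432 = (3/104)*(1/851432) = 3/88548928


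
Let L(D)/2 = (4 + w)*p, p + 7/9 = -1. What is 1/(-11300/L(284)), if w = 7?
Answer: 88/25425 ≈ 0.0034612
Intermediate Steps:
p = -16/9 (p = -7/9 - 1 = -16/9 ≈ -1.7778)
L(D) = -352/9 (L(D) = 2*((4 + 7)*(-16/9)) = 2*(11*(-16/9)) = 2*(-176/9) = -352/9)
1/(-11300/L(284)) = 1/(-11300/(-352/9)) = 1/(-11300*(-9/352)) = 1/(25425/88) = 88/25425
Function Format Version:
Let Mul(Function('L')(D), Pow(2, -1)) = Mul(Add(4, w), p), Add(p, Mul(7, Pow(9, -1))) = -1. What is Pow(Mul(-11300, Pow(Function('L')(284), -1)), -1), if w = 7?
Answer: Rational(88, 25425) ≈ 0.0034612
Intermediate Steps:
p = Rational(-16, 9) (p = Add(Rational(-7, 9), -1) = Rational(-16, 9) ≈ -1.7778)
Function('L')(D) = Rational(-352, 9) (Function('L')(D) = Mul(2, Mul(Add(4, 7), Rational(-16, 9))) = Mul(2, Mul(11, Rational(-16, 9))) = Mul(2, Rational(-176, 9)) = Rational(-352, 9))
Pow(Mul(-11300, Pow(Function('L')(284), -1)), -1) = Pow(Mul(-11300, Pow(Rational(-352, 9), -1)), -1) = Pow(Mul(-11300, Rational(-9, 352)), -1) = Pow(Rational(25425, 88), -1) = Rational(88, 25425)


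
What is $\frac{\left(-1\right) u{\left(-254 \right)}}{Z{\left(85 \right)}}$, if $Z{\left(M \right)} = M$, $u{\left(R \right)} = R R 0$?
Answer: $0$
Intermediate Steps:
$u{\left(R \right)} = 0$ ($u{\left(R \right)} = R^{2} \cdot 0 = 0$)
$\frac{\left(-1\right) u{\left(-254 \right)}}{Z{\left(85 \right)}} = \frac{\left(-1\right) 0}{85} = 0 \cdot \frac{1}{85} = 0$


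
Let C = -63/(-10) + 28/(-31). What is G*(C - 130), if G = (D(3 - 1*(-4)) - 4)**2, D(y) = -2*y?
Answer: -6257574/155 ≈ -40371.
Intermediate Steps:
G = 324 (G = (-2*(3 - 1*(-4)) - 4)**2 = (-2*(3 + 4) - 4)**2 = (-2*7 - 4)**2 = (-14 - 4)**2 = (-18)**2 = 324)
C = 1673/310 (C = -63*(-1/10) + 28*(-1/31) = 63/10 - 28/31 = 1673/310 ≈ 5.3968)
G*(C - 130) = 324*(1673/310 - 130) = 324*(-38627/310) = -6257574/155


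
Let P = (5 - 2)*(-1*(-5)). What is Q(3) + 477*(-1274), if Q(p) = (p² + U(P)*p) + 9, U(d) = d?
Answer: -607635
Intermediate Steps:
P = 15 (P = 3*5 = 15)
Q(p) = 9 + p² + 15*p (Q(p) = (p² + 15*p) + 9 = 9 + p² + 15*p)
Q(3) + 477*(-1274) = (9 + 3² + 15*3) + 477*(-1274) = (9 + 9 + 45) - 607698 = 63 - 607698 = -607635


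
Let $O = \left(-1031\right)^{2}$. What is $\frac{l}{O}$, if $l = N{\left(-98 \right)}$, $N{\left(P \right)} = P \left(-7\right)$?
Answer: $\frac{686}{1062961} \approx 0.00064537$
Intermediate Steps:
$N{\left(P \right)} = - 7 P$
$O = 1062961$
$l = 686$ ($l = \left(-7\right) \left(-98\right) = 686$)
$\frac{l}{O} = \frac{686}{1062961}$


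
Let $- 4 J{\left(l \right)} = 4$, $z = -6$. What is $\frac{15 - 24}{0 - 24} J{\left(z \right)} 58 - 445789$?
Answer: $- \frac{1783243}{4} \approx -4.4581 \cdot 10^{5}$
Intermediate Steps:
$J{\left(l \right)} = -1$ ($J{\left(l \right)} = \left(- \frac{1}{4}\right) 4 = -1$)
$\frac{15 - 24}{0 - 24} J{\left(z \right)} 58 - 445789 = \frac{15 - 24}{0 - 24} \left(-1\right) 58 - 445789 = - \frac{9}{-24} \left(-1\right) 58 - 445789 = \left(-9\right) \left(- \frac{1}{24}\right) \left(-1\right) 58 - 445789 = \frac{3}{8} \left(-1\right) 58 - 445789 = \left(- \frac{3}{8}\right) 58 - 445789 = - \frac{87}{4} - 445789 = - \frac{1783243}{4}$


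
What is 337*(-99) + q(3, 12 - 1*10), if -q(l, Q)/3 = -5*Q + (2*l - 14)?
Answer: -33309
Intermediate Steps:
q(l, Q) = 42 - 6*l + 15*Q (q(l, Q) = -3*(-5*Q + (2*l - 14)) = -3*(-5*Q + (-14 + 2*l)) = -3*(-14 - 5*Q + 2*l) = 42 - 6*l + 15*Q)
337*(-99) + q(3, 12 - 1*10) = 337*(-99) + (42 - 6*3 + 15*(12 - 1*10)) = -33363 + (42 - 18 + 15*(12 - 10)) = -33363 + (42 - 18 + 15*2) = -33363 + (42 - 18 + 30) = -33363 + 54 = -33309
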